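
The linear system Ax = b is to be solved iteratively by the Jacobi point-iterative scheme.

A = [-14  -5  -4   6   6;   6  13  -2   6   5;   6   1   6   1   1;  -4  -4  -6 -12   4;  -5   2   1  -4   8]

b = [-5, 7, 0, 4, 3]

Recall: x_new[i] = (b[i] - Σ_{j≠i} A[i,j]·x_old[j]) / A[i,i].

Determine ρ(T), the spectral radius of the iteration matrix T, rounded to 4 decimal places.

Write A = D+L+U with D = diag(-14, 13, 6, -12, 8).
Jacobi T = -D⁻¹(L+U): T[0,2] = -(-4)/(-14) = -0.2857; T[0,0] = 0.
  T[0,:] = [+0.0000  -0.3571  -0.2857  +0.4286  +0.4286]
  T[1,:] = [-0.4615  +0.0000  +0.1538  -0.4615  -0.3846]
  T[2,:] = [-1.0000  -0.1667  +0.0000  -0.1667  -0.1667]
  T[3,:] = [-0.3333  -0.3333  -0.5000  +0.0000  +0.3333]
  T[4,:] = [+0.6250  -0.2500  -0.1250  +0.5000  +0.0000]
|roots of det(T-λI)|: 1.2774, 0.6515, 0.3307, 0.2359, 0.2359.
spectral radius ρ = 1.2774; 1.2774 > 1: divergent.

1.2774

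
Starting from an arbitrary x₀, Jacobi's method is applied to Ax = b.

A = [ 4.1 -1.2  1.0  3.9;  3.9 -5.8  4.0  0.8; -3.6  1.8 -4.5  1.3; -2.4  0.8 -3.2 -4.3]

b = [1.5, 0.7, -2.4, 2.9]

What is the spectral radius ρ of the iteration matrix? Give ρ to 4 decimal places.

1.3338

Split A = D + L + U, D = diag(4.1, -5.8, -4.5, -4.3).
T_J = -D⁻¹(L+U): T[0,3] = -(3.9)/(4.1) = -0.9512; T[0,0] = 0.
  T[0,:] = [+0.0000, +0.2927, -0.2439, -0.9512]
  T[1,:] = [+0.6724, +0.0000, +0.6897, +0.1379]
  T[2,:] = [-0.8000, +0.4000, +0.0000, +0.2889]
  T[3,:] = [-0.5581, +0.1860, -0.7442, +0.0000]
|λ(T)| sorted: 1.3338, 0.7018, 0.7018, 0.2574.
spectral radius ρ = 1.3338; 1.3338 > 1: divergent.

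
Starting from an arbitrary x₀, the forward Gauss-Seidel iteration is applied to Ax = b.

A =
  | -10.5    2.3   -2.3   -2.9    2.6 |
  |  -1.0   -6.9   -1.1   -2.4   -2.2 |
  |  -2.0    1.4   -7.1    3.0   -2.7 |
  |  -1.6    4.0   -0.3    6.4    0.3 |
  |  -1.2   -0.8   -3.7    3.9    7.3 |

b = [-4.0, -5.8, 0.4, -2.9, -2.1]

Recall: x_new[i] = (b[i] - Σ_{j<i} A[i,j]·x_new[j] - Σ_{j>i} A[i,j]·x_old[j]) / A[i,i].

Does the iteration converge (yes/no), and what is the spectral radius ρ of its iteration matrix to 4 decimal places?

yes, ρ = 0.5064

Let D = diag(-10.5, -6.9, -7.1, 6.4, 7.3); L, U the strict triangles.
Gauss-Seidel: T = -(D+L)⁻¹U, row 0 first, T[0,1] = -(2.3)/(-10.5) = +0.2190; later rows by forward substitution.
  T[0,:] = [+0.0000 +0.2190 -0.2190 -0.2762 +0.2476]
  T[1,:] = [+0.0000 -0.0317 -0.1277 -0.3078 -0.3547]
  T[2,:] = [+0.0000 -0.0680 +0.0365 +0.4396 -0.5200]
  T[3,:] = [+0.0000 +0.0714 +0.0267 +0.1439 +0.2124]
  T[4,:] = [+0.0000 -0.0401 -0.0458 +0.0668 -0.3752]
|λ(T)| sorted: 0.5064, 0.1817, 0.1817, 0.0068, 0.0000.
spectral radius ρ = 0.5064; 0.5064 < 1 ⇒ converges.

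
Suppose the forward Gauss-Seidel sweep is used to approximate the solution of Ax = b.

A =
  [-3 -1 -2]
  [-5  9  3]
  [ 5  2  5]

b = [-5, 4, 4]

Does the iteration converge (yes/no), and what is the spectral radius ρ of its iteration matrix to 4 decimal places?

Write A = D+L+U with D = diag(-3, 9, 5).
Gauss-Seidel: T = -(D+L)⁻¹U, row 0 first, T[0,2] = -(-2)/(-3) = -0.6667; later rows by forward substitution.
  T[0,:] = [+0.0000, -0.3333, -0.6667]
  T[1,:] = [+0.0000, -0.1852, -0.7037]
  T[2,:] = [+0.0000, +0.4074, +0.9481]
moduli |λ_i(T)| = 0.5670, 0.1960, 0.0000.
ρ(T) = max|λ| = 0.5670; 0.5670 < 1 ⇒ converges.

yes, ρ = 0.5670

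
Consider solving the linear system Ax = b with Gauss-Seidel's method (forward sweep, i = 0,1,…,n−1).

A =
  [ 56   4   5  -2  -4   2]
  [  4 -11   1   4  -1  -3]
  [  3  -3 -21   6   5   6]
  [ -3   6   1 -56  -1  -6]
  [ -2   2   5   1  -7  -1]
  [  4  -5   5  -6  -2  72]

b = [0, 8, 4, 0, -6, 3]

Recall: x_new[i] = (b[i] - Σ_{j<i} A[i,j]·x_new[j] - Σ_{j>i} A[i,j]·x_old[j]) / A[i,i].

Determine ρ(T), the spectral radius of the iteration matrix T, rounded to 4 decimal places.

A = D + L + U where D = diag(56, -11, -21, -56, -7, 72).
GS T = -(D+L)⁻¹U: row 0 first, T[0,1] = -(4)/(56) = -0.0714; later rows by forward substitution.
  T[0,:] = [+0.0000, -0.0714, -0.0893, +0.0357, +0.0714, -0.0357]
  T[1,:] = [+0.0000, -0.0260, +0.0584, +0.3766, -0.0649, -0.2857]
  T[2,:] = [+0.0000, -0.0065, -0.0211, +0.2370, +0.2576, +0.3214]
  T[3,:] = [+0.0000, +0.0009, +0.0107, +0.0427, -0.0240, -0.1301]
  T[4,:] = [+0.0000, +0.0085, +0.0287, +0.2728, +0.1416, -0.0033]
  T[5,:] = [+0.0000, +0.0029, +0.0122, +0.0188, -0.0244, -0.0511]
|eigenvalues of T|: 0.1670, 0.0811, 0.0348, 0.0348, 0.0160, 0.0000.
ρ = 0.1670; 0.1670 < 1, so it converges for any x₀.

0.1670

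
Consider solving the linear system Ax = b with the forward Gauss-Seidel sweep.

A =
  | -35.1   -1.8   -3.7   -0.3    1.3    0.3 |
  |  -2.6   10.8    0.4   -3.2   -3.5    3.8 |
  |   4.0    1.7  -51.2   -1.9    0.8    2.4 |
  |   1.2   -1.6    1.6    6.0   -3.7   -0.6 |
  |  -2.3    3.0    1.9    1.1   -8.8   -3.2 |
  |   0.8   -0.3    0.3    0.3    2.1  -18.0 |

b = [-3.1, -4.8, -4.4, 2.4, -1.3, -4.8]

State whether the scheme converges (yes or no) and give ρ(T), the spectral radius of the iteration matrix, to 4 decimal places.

yes, ρ = 0.4061

A = D + L + U where D = diag(-35.1, 10.8, -51.2, 6, -8.8, -18).
T_GS = -(D+L)⁻¹U: row 0 first, T[0,3] = -(-0.3)/(-35.1) = -0.0085; later rows by forward substitution.
  T[0,:] = [+0.0000, -0.0513, -0.1054, -0.0085, +0.0370, +0.0085]
  T[1,:] = [+0.0000, -0.0123, -0.0624, +0.2942, +0.3330, -0.3498]
  T[2,:] = [+0.0000, -0.0044, -0.0103, -0.0280, +0.0296, +0.0359]
  T[3,:] = [+0.0000, +0.0081, +0.0072, +0.0876, +0.6902, -0.0046]
  T[4,:] = [+0.0000, +0.0093, +0.0049, +0.1075, +0.1965, -0.4779]
  T[5,:] = [+0.0000, -0.0009, -0.0031, +0.0082, +0.0310, -0.0490]
|eigenvalues of T|: 0.4061, 0.1244, 0.0504, 0.0504, 0.0055, 0.0000.
spectral radius ρ = 0.4061; 0.4061 < 1 ⇒ converges.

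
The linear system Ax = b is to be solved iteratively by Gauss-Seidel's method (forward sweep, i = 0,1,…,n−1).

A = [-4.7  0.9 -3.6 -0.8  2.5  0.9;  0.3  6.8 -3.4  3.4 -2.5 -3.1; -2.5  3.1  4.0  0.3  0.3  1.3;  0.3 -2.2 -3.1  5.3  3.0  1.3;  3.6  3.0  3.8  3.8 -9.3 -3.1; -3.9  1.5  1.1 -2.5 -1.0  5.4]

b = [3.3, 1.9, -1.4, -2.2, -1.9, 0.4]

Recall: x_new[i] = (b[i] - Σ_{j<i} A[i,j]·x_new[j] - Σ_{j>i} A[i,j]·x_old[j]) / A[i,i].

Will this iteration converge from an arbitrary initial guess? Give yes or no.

no

Let D = diag(-4.7, 6.8, 4, 5.3, -9.3, 5.4); L, U the strict triangles.
T_GS = -(D+L)⁻¹U: row 0 first, T[0,1] = -(0.9)/(-4.7) = +0.1915; later rows by forward substitution.
  T[0,:] = [+0.0000, +0.1915, -0.7660, -0.1702, +0.5319, +0.1915]
  T[1,:] = [+0.0000, -0.0084, +0.5338, -0.4925, +0.3442, +0.4474]
  T[2,:] = [+0.0000, +0.1262, -0.8924, +0.2003, -0.0093, -0.5521]
  T[3,:] = [+0.0000, +0.0595, -0.2570, -0.0776, -0.4587, -0.3933]
  T[4,:] = [+0.0000, +0.1473, -0.5940, -0.1746, +0.1257, -0.5012]
  T[5,:] = [+0.0000, +0.1697, -0.7487, -0.0952, +0.1014, -0.1484]
moduli |λ_i(T)| = 1.2337, 0.4959, 0.3725, 0.3725, 0.0115, 0.0000.
ρ(T) = max|λ| = 1.2337; 1.2337 > 1 ⇒ diverges.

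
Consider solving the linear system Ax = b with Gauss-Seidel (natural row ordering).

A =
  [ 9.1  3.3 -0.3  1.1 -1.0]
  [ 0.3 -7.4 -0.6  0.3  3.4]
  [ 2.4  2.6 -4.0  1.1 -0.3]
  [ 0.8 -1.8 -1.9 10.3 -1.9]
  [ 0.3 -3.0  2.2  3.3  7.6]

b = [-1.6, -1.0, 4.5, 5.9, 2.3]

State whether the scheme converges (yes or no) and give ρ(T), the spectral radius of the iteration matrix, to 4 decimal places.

Diagonal D = diag(9.1, -7.4, -4, 10.3, 7.6); L, U strict lower/upper.
Gauss-Seidel: T = -(D+L)⁻¹U, row 0 first, T[0,3] = -(1.1)/(9.1) = -0.1209; later rows by forward substitution.
  T[0,:] = [+0.0000, -0.3626, +0.0330, -0.1209, +0.1099]
  T[1,:] = [+0.0000, -0.0147, -0.0797, +0.0356, +0.4639]
  T[2,:] = [+0.0000, -0.2271, -0.0321, +0.2256, +0.2925]
  T[3,:] = [+0.0000, -0.0163, -0.0224, +0.0572, +0.3110]
  T[4,:] = [+0.0000, +0.0813, -0.0138, -0.0713, -0.0409]
eigenvalue magnitudes: 0.1947, 0.1038, 0.1038, 0.0281, 0.0000.
spectral radius ρ = 0.1947; 0.1947 < 1: convergent.

yes, ρ = 0.1947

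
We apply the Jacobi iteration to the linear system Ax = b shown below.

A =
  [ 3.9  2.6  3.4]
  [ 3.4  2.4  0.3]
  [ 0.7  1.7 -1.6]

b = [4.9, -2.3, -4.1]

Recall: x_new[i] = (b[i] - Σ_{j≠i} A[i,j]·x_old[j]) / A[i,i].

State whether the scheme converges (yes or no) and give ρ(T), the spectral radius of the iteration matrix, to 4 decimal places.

no, ρ = 1.2341

Write A = D+L+U with D = diag(3.9, 2.4, -1.6).
T_J = -D⁻¹(L+U): T[0,1] = -(2.6)/(3.9) = -0.6667; T[0,0] = 0.
  T[0,:] = [+0.0000  -0.6667  -0.8718]
  T[1,:] = [-1.4167  +0.0000  -0.1250]
  T[2,:] = [+0.4375  +1.0625  +0.0000]
moduli |λ_i(T)| = 1.2341, 1.0454, 1.0454.
ρ(T) = max|λ| = 1.2341; 1.2341 > 1: divergent.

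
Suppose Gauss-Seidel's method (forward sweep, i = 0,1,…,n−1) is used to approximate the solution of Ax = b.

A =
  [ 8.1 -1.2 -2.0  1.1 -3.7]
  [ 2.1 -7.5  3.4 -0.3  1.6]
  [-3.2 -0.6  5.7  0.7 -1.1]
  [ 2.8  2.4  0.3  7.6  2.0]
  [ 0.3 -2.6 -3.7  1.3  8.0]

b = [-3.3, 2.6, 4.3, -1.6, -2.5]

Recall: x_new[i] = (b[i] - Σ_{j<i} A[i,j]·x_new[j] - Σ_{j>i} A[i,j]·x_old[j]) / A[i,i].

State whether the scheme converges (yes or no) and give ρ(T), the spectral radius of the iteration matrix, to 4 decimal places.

yes, ρ = 0.9353

Diagonal D = diag(8.1, -7.5, 5.7, 7.6, 8); L, U strict lower/upper.
Gauss-Seidel: T = -(D+L)⁻¹U, row 0 first, T[0,3] = -(1.1)/(8.1) = -0.1358; later rows by forward substitution.
  T[0,:] = [+0.0000 +0.1481 +0.2469 -0.1358 +0.4568]
  T[1,:] = [+0.0000 +0.0415 +0.5225 -0.0780 +0.3412]
  T[2,:] = [+0.0000 +0.0875 +0.1936 -0.2073 +0.4853]
  T[3,:] = [+0.0000 -0.0711 -0.2636 +0.0829 -0.5584]
  T[4,:] = [+0.0000 +0.0600 +0.2929 -0.1296 +0.4090]
|eigenvalues of T|: 0.9353, 0.1137, 0.1137, 0.0067, 0.0000.
ρ = 0.9353; 0.9353 < 1: convergent.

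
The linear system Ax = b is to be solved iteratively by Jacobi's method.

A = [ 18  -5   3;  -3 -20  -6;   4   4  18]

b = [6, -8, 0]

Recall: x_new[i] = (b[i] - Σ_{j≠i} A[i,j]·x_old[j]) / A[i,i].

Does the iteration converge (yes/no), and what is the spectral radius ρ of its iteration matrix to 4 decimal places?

Let D = diag(18, -20, 18); L, U the strict triangles.
Jacobi: T = -D⁻¹(L+U), T[2,1] = -(4)/(18) = -0.2222; T[2,2] = 0.
  T[0,:] = [+0.0000, +0.2778, -0.1667]
  T[1,:] = [-0.1500, +0.0000, -0.3000]
  T[2,:] = [-0.2222, -0.2222, +0.0000]
|λ(T)| sorted: 0.3202, 0.2012, 0.2012.
ρ = 0.3202; 0.3202 < 1, so it converges for any x₀.

yes, ρ = 0.3202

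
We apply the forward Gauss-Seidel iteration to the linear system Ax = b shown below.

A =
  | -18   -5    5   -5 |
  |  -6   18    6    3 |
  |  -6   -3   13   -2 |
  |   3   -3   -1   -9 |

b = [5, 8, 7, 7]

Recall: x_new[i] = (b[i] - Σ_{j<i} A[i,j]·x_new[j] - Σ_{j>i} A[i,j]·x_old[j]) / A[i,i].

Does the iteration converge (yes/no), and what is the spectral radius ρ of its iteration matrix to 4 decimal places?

Let D = diag(-18, 18, 13, -9); L, U the strict triangles.
GS T = -(D+L)⁻¹U: row 0 first, T[0,1] = -(-5)/(-18) = -0.2778; later rows by forward substitution.
  T[0,:] = [+0.0000, -0.2778, +0.2778, -0.2778]
  T[1,:] = [+0.0000, -0.0926, -0.2407, -0.2593]
  T[2,:] = [+0.0000, -0.1496, +0.0726, -0.0342]
  T[3,:] = [+0.0000, -0.0451, +0.1648, -0.0024]
|roots of det(T-λI)|: 0.2494, 0.1380, 0.1380, 0.0000.
ρ = 0.2494; 0.2494 < 1: convergent.

yes, ρ = 0.2494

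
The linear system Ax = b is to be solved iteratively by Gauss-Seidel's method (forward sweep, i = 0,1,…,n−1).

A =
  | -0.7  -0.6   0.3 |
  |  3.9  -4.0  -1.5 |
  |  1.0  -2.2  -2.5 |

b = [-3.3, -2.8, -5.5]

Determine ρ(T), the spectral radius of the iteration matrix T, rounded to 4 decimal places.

Diagonal D = diag(-0.7, -4, -2.5); L, U strict lower/upper.
Gauss-Seidel: T = -(D+L)⁻¹U, row 0 first, T[0,1] = -(-0.6)/(-0.7) = -0.8571; later rows by forward substitution.
  T[0,:] = [+0.0000, -0.8571, +0.4286]
  T[1,:] = [+0.0000, -0.8357, +0.0429]
  T[2,:] = [+0.0000, +0.3926, +0.1337]
eigenvalue magnitudes: 0.8528, 0.1508, 0.0000.
ρ = 0.8528; 0.8528 < 1: convergent.

0.8528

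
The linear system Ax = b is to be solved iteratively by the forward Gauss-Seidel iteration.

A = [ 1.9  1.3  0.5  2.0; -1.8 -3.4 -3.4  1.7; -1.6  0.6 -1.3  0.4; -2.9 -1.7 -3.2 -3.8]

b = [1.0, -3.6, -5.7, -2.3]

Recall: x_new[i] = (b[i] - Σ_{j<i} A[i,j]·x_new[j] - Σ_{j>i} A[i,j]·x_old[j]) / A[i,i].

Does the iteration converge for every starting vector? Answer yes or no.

Diagonal D = diag(1.9, -3.4, -1.3, -3.8); L, U strict lower/upper.
GS T = -(D+L)⁻¹U: row 0 first, T[0,2] = -(0.5)/(1.9) = -0.2632; later rows by forward substitution.
  T[0,:] = [+0.0000 -0.6842 -0.2632 -1.0526]
  T[1,:] = [+0.0000 +0.3622 -0.8607 +1.0573]
  T[2,:] = [+0.0000 +1.0093 -0.0734 +2.0912]
  T[3,:] = [+0.0000 -0.4898 +0.6476 -1.4307]
moduli |λ_i(T)| = 1.4883, 0.3286, 0.3286, 0.0000.
ρ(T) = max|λ| = 1.4883; 1.4883 > 1: divergent.

no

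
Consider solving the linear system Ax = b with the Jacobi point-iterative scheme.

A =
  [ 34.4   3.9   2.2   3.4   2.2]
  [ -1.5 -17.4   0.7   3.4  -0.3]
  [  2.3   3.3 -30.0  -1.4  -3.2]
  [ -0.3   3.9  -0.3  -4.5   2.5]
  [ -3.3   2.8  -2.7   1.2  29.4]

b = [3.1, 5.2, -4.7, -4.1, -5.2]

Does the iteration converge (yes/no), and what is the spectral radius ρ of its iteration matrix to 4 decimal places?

yes, ρ = 0.4398

Write A = D+L+U with D = diag(34.4, -17.4, -30, -4.5, 29.4).
T_J = -D⁻¹(L+U): T[0,2] = -(2.2)/(34.4) = -0.0640; T[0,0] = 0.
  T[0,:] = [+0.0000, -0.1134, -0.0640, -0.0988, -0.0640]
  T[1,:] = [-0.0862, +0.0000, +0.0402, +0.1954, -0.0172]
  T[2,:] = [+0.0767, +0.1100, +0.0000, -0.0467, -0.1067]
  T[3,:] = [-0.0667, +0.8667, -0.0667, +0.0000, +0.5556]
  T[4,:] = [+0.1122, -0.0952, +0.0918, -0.0408, +0.0000]
moduli |λ_i(T)| = 0.4398, 0.3726, 0.1332, 0.1332, 0.0048.
ρ = 0.4398; 0.4398 < 1 ⇒ converges.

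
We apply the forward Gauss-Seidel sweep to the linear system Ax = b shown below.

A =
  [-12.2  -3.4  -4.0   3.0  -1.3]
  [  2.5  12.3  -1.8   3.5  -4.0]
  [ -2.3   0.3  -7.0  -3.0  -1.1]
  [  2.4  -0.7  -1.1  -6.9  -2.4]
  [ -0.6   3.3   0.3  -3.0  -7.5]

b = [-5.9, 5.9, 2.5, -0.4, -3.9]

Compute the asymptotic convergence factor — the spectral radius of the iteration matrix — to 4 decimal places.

0.8352

Diagonal D = diag(-12.2, 12.3, -7, -6.9, -7.5); L, U strict lower/upper.
Gauss-Seidel: T = -(D+L)⁻¹U, row 0 first, T[0,2] = -(-4)/(-12.2) = -0.3279; later rows by forward substitution.
  T[0,:] = [+0.0000  -0.2787  -0.3279  +0.2459  -0.1066]
  T[1,:] = [+0.0000  +0.0566  +0.2130  -0.3345  +0.3469]
  T[2,:] = [+0.0000  +0.0940  +0.1169  -0.5237  -0.1073]
  T[3,:] = [+0.0000  -0.1177  -0.1543  +0.2030  -0.4030]
  T[4,:] = [+0.0000  +0.0980  +0.1863  -0.2690  +0.3180]
|λ(T)| sorted: 0.8352, 0.1097, 0.1097, 0.0483, 0.0000.
spectral radius ρ = 0.8352; 0.8352 < 1: convergent.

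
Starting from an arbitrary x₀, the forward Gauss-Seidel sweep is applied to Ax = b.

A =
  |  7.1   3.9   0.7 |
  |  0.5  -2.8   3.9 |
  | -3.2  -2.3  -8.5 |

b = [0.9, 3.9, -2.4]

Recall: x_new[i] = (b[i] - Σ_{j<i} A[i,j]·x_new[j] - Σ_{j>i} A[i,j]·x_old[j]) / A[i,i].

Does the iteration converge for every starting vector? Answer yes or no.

yes

Split A = D + L + U, D = diag(7.1, -2.8, -8.5).
T_GS = -(D+L)⁻¹U: row 0 first, T[0,2] = -(0.7)/(7.1) = -0.0986; later rows by forward substitution.
  T[0,:] = [+0.0000  -0.5493  -0.0986]
  T[1,:] = [+0.0000  -0.0981  +1.3753]
  T[2,:] = [+0.0000  +0.2333  -0.3350]
|λ(T)| sorted: 0.7953, 0.3622, 0.0000.
spectral radius ρ = 0.7953; 0.7953 < 1 ⇒ converges.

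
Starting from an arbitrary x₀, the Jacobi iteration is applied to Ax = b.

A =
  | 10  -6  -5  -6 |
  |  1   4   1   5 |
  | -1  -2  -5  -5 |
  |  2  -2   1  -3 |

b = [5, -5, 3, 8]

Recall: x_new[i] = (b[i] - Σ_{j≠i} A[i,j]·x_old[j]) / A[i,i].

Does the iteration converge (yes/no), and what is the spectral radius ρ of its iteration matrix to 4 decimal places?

Split A = D + L + U, D = diag(10, 4, -5, -3).
Jacobi T = -D⁻¹(L+U): T[0,2] = -(-5)/(10) = +0.5000; T[0,0] = 0.
  T[0,:] = [+0.0000 +0.6000 +0.5000 +0.6000]
  T[1,:] = [-0.2500 +0.0000 -0.2500 -1.2500]
  T[2,:] = [-0.2000 -0.4000 +0.0000 -1.0000]
  T[3,:] = [+0.6667 -0.6667 +0.3333 +0.0000]
|eigenvalues of T|: 1.2144, 0.6043, 0.6043, 0.5111.
spectral radius ρ = 1.2144; 1.2144 > 1: divergent.

no, ρ = 1.2144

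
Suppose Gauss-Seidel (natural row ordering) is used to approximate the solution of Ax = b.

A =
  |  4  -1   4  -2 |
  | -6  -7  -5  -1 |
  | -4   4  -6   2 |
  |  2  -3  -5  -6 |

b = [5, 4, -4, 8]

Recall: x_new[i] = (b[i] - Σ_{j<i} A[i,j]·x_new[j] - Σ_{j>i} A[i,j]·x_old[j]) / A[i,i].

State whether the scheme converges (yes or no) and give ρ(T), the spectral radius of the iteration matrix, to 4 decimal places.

no, ρ = 1.1629

Diagonal D = diag(4, -7, -6, -6); L, U strict lower/upper.
T_GS = -(D+L)⁻¹U: row 0 first, T[0,3] = -(-2)/(4) = +0.5000; later rows by forward substitution.
  T[0,:] = [+0.0000  +0.2500  -1.0000  +0.5000]
  T[1,:] = [+0.0000  -0.2143  +0.1429  -0.5714]
  T[2,:] = [+0.0000  -0.3095  +0.7619  -0.3810]
  T[3,:] = [+0.0000  +0.4484  -1.0397  +0.7698]
|roots of det(T-λI)|: 1.1629, 0.2291, 0.0745, 0.0000.
spectral radius ρ = 1.1629; 1.1629 > 1, so it fails to converge.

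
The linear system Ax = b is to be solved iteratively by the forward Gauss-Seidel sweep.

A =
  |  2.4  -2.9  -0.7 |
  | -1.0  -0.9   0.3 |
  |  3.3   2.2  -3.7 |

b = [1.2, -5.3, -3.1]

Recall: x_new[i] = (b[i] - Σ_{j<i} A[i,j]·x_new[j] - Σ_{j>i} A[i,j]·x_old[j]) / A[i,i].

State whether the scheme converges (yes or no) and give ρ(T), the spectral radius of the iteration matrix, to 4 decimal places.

no, ρ = 1.3442

Split A = D + L + U, D = diag(2.4, -0.9, -3.7).
Gauss-Seidel: T = -(D+L)⁻¹U, row 0 first, T[0,1] = -(-2.9)/(2.4) = +1.2083; later rows by forward substitution.
  T[0,:] = [+0.0000, +1.2083, +0.2917]
  T[1,:] = [+0.0000, -1.3426, +0.0093]
  T[2,:] = [+0.0000, +0.2794, +0.2656]
moduli |λ_i(T)| = 1.3442, 0.2672, 0.0000.
spectral radius ρ = 1.3442; 1.3442 > 1, so it fails to converge.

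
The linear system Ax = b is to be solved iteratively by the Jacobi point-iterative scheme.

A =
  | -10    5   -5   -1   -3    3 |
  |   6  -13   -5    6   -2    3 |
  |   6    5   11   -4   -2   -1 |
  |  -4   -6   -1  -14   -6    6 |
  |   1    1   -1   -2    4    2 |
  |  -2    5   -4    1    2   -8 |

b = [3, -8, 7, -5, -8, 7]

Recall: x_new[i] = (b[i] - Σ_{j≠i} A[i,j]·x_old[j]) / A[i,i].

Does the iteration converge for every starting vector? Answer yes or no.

no

Diagonal D = diag(-10, -13, 11, -14, 4, -8); L, U strict lower/upper.
Jacobi: T = -D⁻¹(L+U), T[1,2] = -(-5)/(-13) = -0.3846; T[1,1] = 0.
  T[0,:] = [+0.0000 +0.5000 -0.5000 -0.1000 -0.3000 +0.3000]
  T[1,:] = [+0.4615 +0.0000 -0.3846 +0.4615 -0.1538 +0.2308]
  T[2,:] = [-0.5455 -0.4545 +0.0000 +0.3636 +0.1818 +0.0909]
  T[3,:] = [-0.2857 -0.4286 -0.0714 +0.0000 -0.4286 +0.4286]
  T[4,:] = [-0.2500 -0.2500 +0.2500 +0.5000 +0.0000 -0.5000]
  T[5,:] = [-0.2500 +0.6250 -0.5000 +0.1250 +0.2500 +0.0000]
eigenvalue magnitudes: 1.1989, 0.7842, 0.7842, 0.4566, 0.1269, 0.0443.
spectral radius ρ = 1.1989; 1.1989 > 1: divergent.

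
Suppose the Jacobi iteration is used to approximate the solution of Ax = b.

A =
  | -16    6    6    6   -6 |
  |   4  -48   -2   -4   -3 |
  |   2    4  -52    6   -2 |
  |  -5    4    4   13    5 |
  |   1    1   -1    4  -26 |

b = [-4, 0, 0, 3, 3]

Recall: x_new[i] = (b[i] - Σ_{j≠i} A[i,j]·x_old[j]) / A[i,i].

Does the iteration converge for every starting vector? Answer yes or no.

yes

Write A = D+L+U with D = diag(-16, -48, -52, 13, -26).
T_J = -D⁻¹(L+U): T[1,0] = -(4)/(-48) = +0.0833; T[1,1] = 0.
  T[0,:] = [+0.0000  +0.3750  +0.3750  +0.3750  -0.3750]
  T[1,:] = [+0.0833  +0.0000  -0.0417  -0.0833  -0.0625]
  T[2,:] = [+0.0385  +0.0769  +0.0000  +0.1154  -0.0385]
  T[3,:] = [+0.3846  -0.3077  -0.3077  +0.0000  -0.3846]
  T[4,:] = [+0.0385  +0.0385  -0.0385  +0.1538  +0.0000]
|eigenvalues of T|: 0.4174, 0.1969, 0.1969, 0.1268, 0.0121.
ρ(T) = max|λ| = 0.4174; 0.4174 < 1: convergent.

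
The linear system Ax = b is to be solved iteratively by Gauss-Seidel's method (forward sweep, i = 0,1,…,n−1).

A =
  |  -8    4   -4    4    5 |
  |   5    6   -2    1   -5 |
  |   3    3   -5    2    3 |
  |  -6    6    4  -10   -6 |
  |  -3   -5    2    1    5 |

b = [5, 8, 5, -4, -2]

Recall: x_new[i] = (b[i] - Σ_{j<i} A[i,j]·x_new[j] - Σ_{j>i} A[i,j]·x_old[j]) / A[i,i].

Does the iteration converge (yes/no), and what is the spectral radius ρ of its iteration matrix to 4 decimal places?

no, ρ = 1.4079

Diagonal D = diag(-8, 6, -5, -10, 5); L, U strict lower/upper.
Gauss-Seidel: T = -(D+L)⁻¹U, row 0 first, T[0,4] = -(5)/(-8) = +0.6250; later rows by forward substitution.
  T[0,:] = [+0.0000 +0.5000 -0.5000 +0.5000 +0.6250]
  T[1,:] = [+0.0000 -0.4167 +0.7500 -0.5833 +0.3125]
  T[2,:] = [+0.0000 +0.0500 +0.1500 +0.3500 +1.1625]
  T[3,:] = [+0.0000 -0.5300 +0.8100 -0.5100 -0.3225]
  T[4,:] = [+0.0000 -0.0307 +0.2280 -0.3213 +0.2870]
|roots of det(T-λI)|: 1.4079, 0.6314, 0.3615, 0.0747, 0.0000.
ρ(T) = max|λ| = 1.4079; 1.4079 > 1, so it fails to converge.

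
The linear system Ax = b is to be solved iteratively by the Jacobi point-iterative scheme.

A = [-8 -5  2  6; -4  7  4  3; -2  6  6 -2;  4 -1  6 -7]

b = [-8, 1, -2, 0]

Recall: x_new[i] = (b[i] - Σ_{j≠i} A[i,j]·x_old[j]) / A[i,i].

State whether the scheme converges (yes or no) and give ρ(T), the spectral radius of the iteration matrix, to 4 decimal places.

Let D = diag(-8, 7, 6, -7); L, U the strict triangles.
T_J = -D⁻¹(L+U): T[3,1] = -(-1)/(-7) = -0.1429; T[3,3] = 0.
  T[0,:] = [+0.0000, -0.6250, +0.2500, +0.7500]
  T[1,:] = [+0.5714, +0.0000, -0.5714, -0.4286]
  T[2,:] = [+0.3333, -1.0000, +0.0000, +0.3333]
  T[3,:] = [+0.5714, -0.1429, +0.8571, +0.0000]
eigenvalue magnitudes: 1.2122, 0.9142, 0.9142, 0.2921.
spectral radius ρ = 1.2122; 1.2122 > 1: divergent.

no, ρ = 1.2122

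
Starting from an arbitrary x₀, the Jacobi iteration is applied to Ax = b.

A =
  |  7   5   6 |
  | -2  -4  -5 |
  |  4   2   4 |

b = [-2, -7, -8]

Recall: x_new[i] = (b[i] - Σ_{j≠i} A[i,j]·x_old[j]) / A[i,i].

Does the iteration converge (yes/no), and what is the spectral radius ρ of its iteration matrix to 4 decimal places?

A = D + L + U where D = diag(7, -4, 4).
Jacobi T = -D⁻¹(L+U): T[2,0] = -(4)/(4) = -1.0000; T[2,2] = 0.
  T[0,:] = [+0.0000 -0.7143 -0.8571]
  T[1,:] = [-0.5000 +0.0000 -1.2500]
  T[2,:] = [-1.0000 -0.5000 +0.0000]
eigenvalue magnitudes: 1.5921, 0.8339, 0.8339.
ρ(T) = max|λ| = 1.5921; 1.5921 > 1: divergent.

no, ρ = 1.5921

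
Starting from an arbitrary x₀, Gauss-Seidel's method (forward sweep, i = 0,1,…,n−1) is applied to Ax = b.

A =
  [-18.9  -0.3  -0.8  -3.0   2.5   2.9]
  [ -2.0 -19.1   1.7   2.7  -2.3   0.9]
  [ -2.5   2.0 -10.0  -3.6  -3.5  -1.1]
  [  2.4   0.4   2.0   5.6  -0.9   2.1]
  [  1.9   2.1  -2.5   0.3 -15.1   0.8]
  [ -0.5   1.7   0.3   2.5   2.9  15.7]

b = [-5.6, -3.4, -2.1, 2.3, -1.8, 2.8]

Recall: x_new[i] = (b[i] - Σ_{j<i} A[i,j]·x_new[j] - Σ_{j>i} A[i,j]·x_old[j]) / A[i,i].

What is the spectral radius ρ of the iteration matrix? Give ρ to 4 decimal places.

Let D = diag(-18.9, -19.1, -10, 5.6, -15.1, 15.7); L, U the strict triangles.
Gauss-Seidel: T = -(D+L)⁻¹U, row 0 first, T[0,2] = -(-0.8)/(-18.9) = -0.0423; later rows by forward substitution.
  T[0,:] = [+0.0000, -0.0159, -0.0423, -0.1587, +0.1323, +0.1534]
  T[1,:] = [+0.0000, +0.0017, +0.0934, +0.1580, -0.1343, +0.0311]
  T[2,:] = [+0.0000, +0.0043, +0.0293, -0.2887, -0.4099, -0.1421]
  T[3,:] = [+0.0000, +0.0051, +0.0010, +0.1599, +0.2600, -0.3922]
  T[4,:] = [+0.0000, -0.0024, +0.0028, +0.0530, +0.0710, +0.0923]
  T[5,:] = [+0.0000, -0.0011, -0.0127, -0.0519, -0.0279, +0.0496]
|eigenvalues of T|: 0.2705, 0.1256, 0.1059, 0.0229, 0.0017, 0.0000.
spectral radius ρ = 0.2705; 0.2705 < 1 ⇒ converges.

0.2705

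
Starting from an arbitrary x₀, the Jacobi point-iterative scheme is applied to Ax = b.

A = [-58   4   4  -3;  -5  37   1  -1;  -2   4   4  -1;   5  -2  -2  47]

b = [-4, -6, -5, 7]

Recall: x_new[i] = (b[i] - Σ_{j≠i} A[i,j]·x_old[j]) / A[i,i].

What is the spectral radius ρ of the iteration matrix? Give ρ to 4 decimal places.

A = D + L + U where D = diag(-58, 37, 4, 47).
Jacobi: T = -D⁻¹(L+U), T[1,0] = -(-5)/(37) = +0.1351; T[1,1] = 0.
  T[0,:] = [+0.0000, +0.0690, +0.0690, -0.0517]
  T[1,:] = [+0.1351, +0.0000, -0.0270, +0.0270]
  T[2,:] = [+0.5000, -1.0000, +0.0000, +0.2500]
  T[3,:] = [-0.1064, +0.0426, +0.0426, +0.0000]
|roots of det(T-λI)|: 0.3644, 0.1818, 0.1818, 0.0354.
spectral radius ρ = 0.3644; 0.3644 < 1, so it converges for any x₀.

0.3644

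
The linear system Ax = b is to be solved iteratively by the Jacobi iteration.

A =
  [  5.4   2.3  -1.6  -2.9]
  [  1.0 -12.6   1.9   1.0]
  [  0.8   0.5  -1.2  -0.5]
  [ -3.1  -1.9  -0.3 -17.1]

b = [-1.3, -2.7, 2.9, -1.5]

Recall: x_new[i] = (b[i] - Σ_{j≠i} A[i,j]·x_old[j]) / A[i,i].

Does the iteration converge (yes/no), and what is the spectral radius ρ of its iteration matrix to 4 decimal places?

Let D = diag(5.4, -12.6, -1.2, -17.1); L, U the strict triangles.
Jacobi T = -D⁻¹(L+U): T[3,1] = -(-1.9)/(-17.1) = -0.1111; T[3,3] = 0.
  T[0,:] = [+0.0000  -0.4259  +0.2963  +0.5370]
  T[1,:] = [+0.0794  +0.0000  +0.1508  +0.0794]
  T[2,:] = [+0.6667  +0.4167  +0.0000  -0.4167]
  T[3,:] = [-0.1813  -0.1111  -0.0175  +0.0000]
|roots of det(T-λI)|: 0.3563, 0.2604, 0.2604, 0.1386.
ρ(T) = max|λ| = 0.3563; 0.3563 < 1 ⇒ converges.

yes, ρ = 0.3563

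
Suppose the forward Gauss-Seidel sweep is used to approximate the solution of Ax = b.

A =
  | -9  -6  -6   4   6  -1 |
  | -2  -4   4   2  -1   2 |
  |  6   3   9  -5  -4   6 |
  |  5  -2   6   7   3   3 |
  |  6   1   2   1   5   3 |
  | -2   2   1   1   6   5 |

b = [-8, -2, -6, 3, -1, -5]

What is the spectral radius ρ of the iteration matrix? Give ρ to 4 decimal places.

1.4200

Split A = D + L + U, D = diag(-9, -4, 9, 7, 5, 5).
Gauss-Seidel: T = -(D+L)⁻¹U, row 0 first, T[0,4] = -(6)/(-9) = +0.6667; later rows by forward substitution.
  T[0,:] = [+0.0000 -0.6667 -0.6667 +0.4444 +0.6667 -0.1111]
  T[1,:] = [+0.0000 +0.3333 +1.3333 +0.2778 -0.5833 +0.5556]
  T[2,:] = [+0.0000 +0.3333 +0.0000 +0.1667 +0.1944 -0.7778]
  T[3,:] = [+0.0000 +0.2857 +0.8571 -0.3810 -1.2381 +0.4762]
  T[4,:] = [+0.0000 +0.5429 +0.3619 -0.5794 -0.5135 -0.3619]
  T[5,:] = [+0.0000 -1.1752 -1.4057 +0.8048 +1.3249 +0.2279]
eigenvalue magnitudes: 1.4200, 1.0785, 0.4832, 0.3073, 0.1675, 0.0000.
ρ = 1.4200; 1.4200 > 1: divergent.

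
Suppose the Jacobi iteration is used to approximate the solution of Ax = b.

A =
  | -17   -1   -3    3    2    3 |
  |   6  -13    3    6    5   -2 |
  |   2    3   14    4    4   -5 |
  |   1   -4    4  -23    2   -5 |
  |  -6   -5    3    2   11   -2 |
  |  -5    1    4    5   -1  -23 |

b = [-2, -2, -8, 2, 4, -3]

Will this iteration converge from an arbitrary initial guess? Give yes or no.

yes

Let D = diag(-17, -13, 14, -23, 11, -23); L, U the strict triangles.
T_J = -D⁻¹(L+U): T[1,3] = -(6)/(-13) = +0.4615; T[1,1] = 0.
  T[0,:] = [+0.0000 -0.0588 -0.1765 +0.1765 +0.1176 +0.1765]
  T[1,:] = [+0.4615 +0.0000 +0.2308 +0.4615 +0.3846 -0.1538]
  T[2,:] = [-0.1429 -0.2143 +0.0000 -0.2857 -0.2857 +0.3571]
  T[3,:] = [+0.0435 -0.1739 +0.1739 +0.0000 +0.0870 -0.2174]
  T[4,:] = [+0.5455 +0.4545 -0.2727 -0.1818 +0.0000 +0.1818]
  T[5,:] = [-0.2174 +0.0435 +0.1739 +0.2174 -0.0435 +0.0000]
|λ(T)| sorted: 0.5866, 0.4753, 0.4753, 0.1969, 0.1180, 0.0249.
ρ = 0.5866; 0.5866 < 1: convergent.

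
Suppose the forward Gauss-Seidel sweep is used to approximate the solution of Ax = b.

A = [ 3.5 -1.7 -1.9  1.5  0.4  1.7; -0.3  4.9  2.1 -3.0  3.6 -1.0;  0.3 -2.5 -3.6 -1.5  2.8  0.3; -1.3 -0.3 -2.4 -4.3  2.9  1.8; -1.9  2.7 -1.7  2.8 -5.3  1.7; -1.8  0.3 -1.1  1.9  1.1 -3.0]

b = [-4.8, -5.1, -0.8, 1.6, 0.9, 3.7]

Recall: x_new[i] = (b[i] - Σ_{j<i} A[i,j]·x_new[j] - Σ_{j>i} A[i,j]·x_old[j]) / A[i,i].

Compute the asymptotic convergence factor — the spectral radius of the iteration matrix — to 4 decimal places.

1.3235

Write A = D+L+U with D = diag(3.5, 4.9, -3.6, -4.3, -5.3, -3).
Gauss-Seidel: T = -(D+L)⁻¹U, row 0 first, T[0,1] = -(-1.7)/(3.5) = +0.4857; later rows by forward substitution.
  T[0,:] = [+0.0000 +0.4857 +0.5429 -0.4286 -0.1143 -0.4857]
  T[1,:] = [+0.0000 +0.0297 -0.3953 +0.5860 -0.7417 +0.1743]
  T[2,:] = [+0.0000 +0.0198 +0.3198 -0.8593 +1.2833 -0.0782]
  T[3,:] = [+0.0000 -0.1600 -0.3150 +0.5683 +0.0444 +0.5969]
  T[4,:] = [+0.0000 -0.2499 -0.6650 +1.0280 -0.7250 +0.9241]
  T[5,:] = [+0.0000 -0.4887 -0.9258 +1.3677 -0.7138 +1.0545]
|λ(T)| sorted: 1.3235, 0.4448, 0.4448, 0.2331, 0.1845, 0.0000.
ρ = 1.3235; 1.3235 > 1, so it fails to converge.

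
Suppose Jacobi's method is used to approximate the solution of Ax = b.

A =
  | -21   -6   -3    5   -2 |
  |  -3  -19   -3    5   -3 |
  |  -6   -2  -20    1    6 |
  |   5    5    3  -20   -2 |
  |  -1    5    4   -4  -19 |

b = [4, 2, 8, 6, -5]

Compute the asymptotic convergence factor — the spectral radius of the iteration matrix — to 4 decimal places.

0.6120

Write A = D+L+U with D = diag(-21, -19, -20, -20, -19).
T_J = -D⁻¹(L+U): T[1,3] = -(5)/(-19) = +0.2632; T[1,1] = 0.
  T[0,:] = [+0.0000, -0.2857, -0.1429, +0.2381, -0.0952]
  T[1,:] = [-0.1579, +0.0000, -0.1579, +0.2632, -0.1579]
  T[2,:] = [-0.3000, -0.1000, +0.0000, +0.0500, +0.3000]
  T[3,:] = [+0.2500, +0.2500, +0.1500, +0.0000, -0.1000]
  T[4,:] = [-0.0526, +0.2632, +0.2105, -0.2105, +0.0000]
|λ(T)| sorted: 0.6120, 0.3092, 0.3092, 0.1542, 0.1293.
spectral radius ρ = 0.6120; 0.6120 < 1, so it converges for any x₀.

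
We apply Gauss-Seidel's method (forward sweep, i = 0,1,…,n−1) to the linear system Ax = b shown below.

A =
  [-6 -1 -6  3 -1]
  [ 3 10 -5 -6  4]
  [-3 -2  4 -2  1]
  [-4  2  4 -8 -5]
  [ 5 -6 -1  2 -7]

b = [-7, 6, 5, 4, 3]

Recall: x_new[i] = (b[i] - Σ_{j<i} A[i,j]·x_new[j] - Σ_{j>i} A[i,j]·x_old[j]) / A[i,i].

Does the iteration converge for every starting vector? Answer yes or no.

A = D + L + U where D = diag(-6, 10, 4, -8, -7).
Gauss-Seidel: T = -(D+L)⁻¹U, row 0 first, T[0,3] = -(3)/(-6) = +0.5000; later rows by forward substitution.
  T[0,:] = [+0.0000 -0.1667 -1.0000 +0.5000 -0.1667]
  T[1,:] = [+0.0000 +0.0500 +0.8000 +0.4500 -0.3500]
  T[2,:] = [+0.0000 -0.1000 -0.3500 +1.1000 -0.5500]
  T[3,:] = [+0.0000 +0.0458 +0.5250 +0.4125 -0.9042]
  T[4,:] = [+0.0000 -0.1345 -1.2000 -0.0679 +0.0012]
|roots of det(T-λI)|: 1.5101, 0.8095, 0.8095, 0.0188, 0.0000.
ρ = 1.5101; 1.5101 > 1, so it fails to converge.

no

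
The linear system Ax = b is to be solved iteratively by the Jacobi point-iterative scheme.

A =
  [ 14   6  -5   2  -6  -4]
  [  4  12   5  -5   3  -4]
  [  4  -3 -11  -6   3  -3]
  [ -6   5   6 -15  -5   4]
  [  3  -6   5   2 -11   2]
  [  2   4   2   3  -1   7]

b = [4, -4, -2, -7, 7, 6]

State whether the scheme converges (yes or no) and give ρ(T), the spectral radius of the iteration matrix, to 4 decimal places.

Write A = D+L+U with D = diag(14, 12, -11, -15, -11, 7).
T_J = -D⁻¹(L+U): T[4,2] = -(5)/(-11) = +0.4545; T[4,4] = 0.
  T[0,:] = [+0.0000  -0.4286  +0.3571  -0.1429  +0.4286  +0.2857]
  T[1,:] = [-0.3333  +0.0000  -0.4167  +0.4167  -0.2500  +0.3333]
  T[2,:] = [+0.3636  -0.2727  +0.0000  -0.5455  +0.2727  -0.2727]
  T[3,:] = [-0.4000  +0.3333  +0.4000  +0.0000  -0.3333  +0.2667]
  T[4,:] = [+0.2727  -0.5455  +0.4545  +0.1818  +0.0000  +0.1818]
  T[5,:] = [-0.2857  -0.5714  -0.2857  -0.4286  +0.1429  +0.0000]
eigenvalue magnitudes: 1.2050, 0.6756, 0.6756, 0.3648, 0.3648, 0.3548.
spectral radius ρ = 1.2050; 1.2050 > 1, so it fails to converge.

no, ρ = 1.2050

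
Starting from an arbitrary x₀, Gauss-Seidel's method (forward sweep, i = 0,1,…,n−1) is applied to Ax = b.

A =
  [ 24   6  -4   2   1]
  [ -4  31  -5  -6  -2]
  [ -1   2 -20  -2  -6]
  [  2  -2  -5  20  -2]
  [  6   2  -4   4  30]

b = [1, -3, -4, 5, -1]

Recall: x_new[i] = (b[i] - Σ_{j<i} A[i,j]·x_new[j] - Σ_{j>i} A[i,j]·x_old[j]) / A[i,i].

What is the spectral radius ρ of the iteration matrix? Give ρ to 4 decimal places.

0.2025

Split A = D + L + U, D = diag(24, 31, -20, 20, 30).
GS T = -(D+L)⁻¹U: row 0 first, T[0,2] = -(-4)/(24) = +0.1667; later rows by forward substitution.
  T[0,:] = [+0.0000, -0.2500, +0.1667, -0.0833, -0.0417]
  T[1,:] = [+0.0000, -0.0323, +0.1828, +0.1828, +0.0591]
  T[2,:] = [+0.0000, +0.0093, +0.0099, -0.0776, -0.2920]
  T[3,:] = [+0.0000, +0.0241, +0.0041, +0.0072, +0.0371]
  T[4,:] = [+0.0000, +0.0502, -0.0447, -0.0068, -0.0395]
|roots of det(T-λI)|: 0.2025, 0.1169, 0.1169, 0.0291, 0.0000.
spectral radius ρ = 0.2025; 0.2025 < 1 ⇒ converges.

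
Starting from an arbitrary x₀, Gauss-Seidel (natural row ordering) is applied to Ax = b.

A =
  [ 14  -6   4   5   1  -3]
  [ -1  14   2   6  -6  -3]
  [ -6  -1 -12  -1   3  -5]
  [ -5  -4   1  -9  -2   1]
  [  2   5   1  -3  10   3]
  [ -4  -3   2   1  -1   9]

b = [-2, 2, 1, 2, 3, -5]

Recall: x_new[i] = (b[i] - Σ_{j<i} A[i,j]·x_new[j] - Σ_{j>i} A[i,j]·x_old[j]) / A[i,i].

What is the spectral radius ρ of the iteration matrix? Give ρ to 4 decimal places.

A = D + L + U where D = diag(14, 14, -12, -9, 10, 9).
GS T = -(D+L)⁻¹U: row 0 first, T[0,4] = -(1)/(14) = -0.0714; later rows by forward substitution.
  T[0,:] = [+0.0000 +0.4286 -0.2857 -0.3571 -0.0714 +0.2143]
  T[1,:] = [+0.0000 +0.0306 -0.1633 -0.4541 +0.4235 +0.2296]
  T[2,:] = [+0.0000 -0.2168 +0.1565 +0.1331 +0.2504 -0.5429]
  T[3,:] = [+0.0000 -0.2758 +0.2487 +0.4150 -0.3429 -0.1703]
  T[4,:] = [+0.0000 -0.1621 +0.1977 +0.4097 -0.3254 -0.4545]
  T[5,:] = [+0.0000 +0.2615 -0.2218 -0.3403 +0.0557 +0.2609]
|eigenvalues of T|: 0.8705, 0.3237, 0.0918, 0.0764, 0.0764, 0.0000.
ρ(T) = max|λ| = 0.8705; 0.8705 < 1 ⇒ converges.

0.8705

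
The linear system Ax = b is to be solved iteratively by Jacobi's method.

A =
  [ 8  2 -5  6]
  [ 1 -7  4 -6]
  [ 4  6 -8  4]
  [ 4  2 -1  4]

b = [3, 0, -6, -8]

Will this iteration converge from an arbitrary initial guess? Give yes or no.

A = D + L + U where D = diag(8, -7, -8, 4).
Jacobi: T = -D⁻¹(L+U), T[1,3] = -(-6)/(-7) = -0.8571; T[1,1] = 0.
  T[0,:] = [+0.0000 -0.2500 +0.6250 -0.7500]
  T[1,:] = [+0.1429 +0.0000 +0.5714 -0.8571]
  T[2,:] = [+0.5000 +0.7500 +0.0000 +0.5000]
  T[3,:] = [-1.0000 -0.5000 +0.2500 +0.0000]
moduli |λ_i(T)| = 1.6112, 1.1565, 0.2472, 0.2472.
ρ = 1.6112; 1.6112 > 1: divergent.

no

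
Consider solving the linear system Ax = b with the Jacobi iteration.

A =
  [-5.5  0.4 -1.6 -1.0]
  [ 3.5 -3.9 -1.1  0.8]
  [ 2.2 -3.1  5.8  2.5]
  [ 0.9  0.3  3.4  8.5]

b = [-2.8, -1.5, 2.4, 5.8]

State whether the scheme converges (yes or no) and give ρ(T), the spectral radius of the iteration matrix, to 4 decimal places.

yes, ρ = 0.7434

A = D + L + U where D = diag(-5.5, -3.9, 5.8, 8.5).
Jacobi T = -D⁻¹(L+U): T[2,1] = -(-3.1)/(5.8) = +0.5345; T[2,2] = 0.
  T[0,:] = [+0.0000  +0.0727  -0.2909  -0.1818]
  T[1,:] = [+0.8974  +0.0000  -0.2821  +0.2051]
  T[2,:] = [-0.3793  +0.5345  +0.0000  -0.4310]
  T[3,:] = [-0.1059  -0.0353  -0.4000  +0.0000]
|roots of det(T-λI)|: 0.7434, 0.5031, 0.5031, 0.1528.
spectral radius ρ = 0.7434; 0.7434 < 1, so it converges for any x₀.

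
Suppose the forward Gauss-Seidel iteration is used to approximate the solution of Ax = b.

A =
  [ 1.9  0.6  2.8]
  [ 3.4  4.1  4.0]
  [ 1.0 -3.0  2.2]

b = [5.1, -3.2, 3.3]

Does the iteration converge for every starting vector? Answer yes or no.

no

Split A = D + L + U, D = diag(1.9, 4.1, 2.2).
GS T = -(D+L)⁻¹U: row 0 first, T[0,2] = -(2.8)/(1.9) = -1.4737; later rows by forward substitution.
  T[0,:] = [+0.0000 -0.3158 -1.4737]
  T[1,:] = [+0.0000 +0.2619 +0.2465]
  T[2,:] = [+0.0000 +0.5006 +1.0060]
moduli |λ_i(T)| = 1.1456, 0.1222, 0.0000.
ρ(T) = max|λ| = 1.1456; 1.1456 > 1 ⇒ diverges.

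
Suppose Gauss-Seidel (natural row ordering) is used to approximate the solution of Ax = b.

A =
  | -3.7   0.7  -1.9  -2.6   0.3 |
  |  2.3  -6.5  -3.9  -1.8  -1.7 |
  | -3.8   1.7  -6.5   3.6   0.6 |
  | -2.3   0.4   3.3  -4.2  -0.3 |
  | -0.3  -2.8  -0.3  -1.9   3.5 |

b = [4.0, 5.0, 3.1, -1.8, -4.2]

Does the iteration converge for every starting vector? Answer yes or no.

Split A = D + L + U, D = diag(-3.7, -6.5, -6.5, -4.2, 3.5).
GS T = -(D+L)⁻¹U: row 0 first, T[0,2] = -(-1.9)/(-3.7) = -0.5135; later rows by forward substitution.
  T[0,:] = [+0.0000 +0.1892 -0.5135 -0.7027 +0.0811]
  T[1,:] = [+0.0000 +0.0669 -0.7817 -0.5256 -0.2328]
  T[2,:] = [+0.0000 -0.0931 +0.0958 +0.8272 -0.0160]
  T[3,:] = [+0.0000 -0.1704 +0.2820 +0.9847 -0.1506]
  T[4,:] = [+0.0000 -0.0307 -0.5081 +0.1248 -0.2624]
|roots of det(T-λI)|: 1.3495, 0.3147, 0.3147, 0.0029, 0.0000.
ρ = 1.3495; 1.3495 > 1, so it fails to converge.

no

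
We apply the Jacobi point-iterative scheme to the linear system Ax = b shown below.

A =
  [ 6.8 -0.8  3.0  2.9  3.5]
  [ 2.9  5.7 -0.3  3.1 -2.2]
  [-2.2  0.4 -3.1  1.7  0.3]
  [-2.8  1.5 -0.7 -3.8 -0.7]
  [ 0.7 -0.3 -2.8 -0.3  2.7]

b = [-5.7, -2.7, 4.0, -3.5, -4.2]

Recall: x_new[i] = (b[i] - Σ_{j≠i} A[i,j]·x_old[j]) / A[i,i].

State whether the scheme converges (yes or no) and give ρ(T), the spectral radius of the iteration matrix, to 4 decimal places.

no, ρ = 1.1865

Let D = diag(6.8, 5.7, -3.1, -3.8, 2.7); L, U the strict triangles.
Jacobi T = -D⁻¹(L+U): T[3,4] = -(-0.7)/(-3.8) = -0.1842; T[3,3] = 0.
  T[0,:] = [+0.0000, +0.1176, -0.4412, -0.4265, -0.5147]
  T[1,:] = [-0.5088, +0.0000, +0.0526, -0.5439, +0.3860]
  T[2,:] = [-0.7097, +0.1290, +0.0000, +0.5484, +0.0968]
  T[3,:] = [-0.7368, +0.3947, -0.1842, +0.0000, -0.1842]
  T[4,:] = [-0.2593, +0.1111, +1.0370, +0.1111, +0.0000]
|eigenvalues of T|: 1.1865, 0.5790, 0.5790, 0.4811, 0.4811.
ρ(T) = max|λ| = 1.1865; 1.1865 > 1, so it fails to converge.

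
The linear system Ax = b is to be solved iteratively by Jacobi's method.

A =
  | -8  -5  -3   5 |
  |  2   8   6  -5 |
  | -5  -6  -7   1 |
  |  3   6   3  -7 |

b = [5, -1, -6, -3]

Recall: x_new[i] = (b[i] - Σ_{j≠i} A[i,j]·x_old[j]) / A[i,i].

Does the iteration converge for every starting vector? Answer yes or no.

Diagonal D = diag(-8, 8, -7, -7); L, U strict lower/upper.
Jacobi T = -D⁻¹(L+U): T[2,3] = -(1)/(-7) = +0.1429; T[2,2] = 0.
  T[0,:] = [+0.0000  -0.6250  -0.3750  +0.6250]
  T[1,:] = [-0.2500  +0.0000  -0.7500  +0.6250]
  T[2,:] = [-0.7143  -0.8571  +0.0000  +0.1429]
  T[3,:] = [+0.4286  +0.8571  +0.4286  +0.0000]
|roots of det(T-λI)|: 1.6669, 0.9542, 0.4082, 0.4082.
spectral radius ρ = 1.6669; 1.6669 > 1, so it fails to converge.

no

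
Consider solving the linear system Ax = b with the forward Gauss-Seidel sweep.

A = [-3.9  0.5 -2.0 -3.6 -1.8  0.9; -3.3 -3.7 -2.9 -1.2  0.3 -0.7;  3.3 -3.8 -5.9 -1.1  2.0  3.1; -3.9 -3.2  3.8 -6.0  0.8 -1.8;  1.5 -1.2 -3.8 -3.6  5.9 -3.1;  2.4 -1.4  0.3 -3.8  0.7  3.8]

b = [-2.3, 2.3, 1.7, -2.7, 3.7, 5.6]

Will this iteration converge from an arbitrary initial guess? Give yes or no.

Diagonal D = diag(-3.9, -3.7, -5.9, -6, 5.9, 3.8); L, U strict lower/upper.
T_GS = -(D+L)⁻¹U: row 0 first, T[0,2] = -(-2)/(-3.9) = -0.5128; later rows by forward substitution.
  T[0,:] = [+0.0000 +0.1282 -0.5128 -0.9231 -0.4615 +0.2308]
  T[1,:] = [+0.0000 -0.1143 -0.3264 +0.4990 +0.4927 -0.3950]
  T[2,:] = [+0.0000 +0.1454 -0.0766 -1.0241 -0.2365 +0.9089]
  T[3,:] = [+0.0000 +0.0697 +0.4589 -0.3147 +0.0208 +0.3363]
  T[4,:] = [+0.0000 +0.0803 +0.2947 -0.5155 +0.0779 +1.1770]
  T[5,:] = [+0.0000 -0.0797 +0.6143 +0.6279 +0.4981 -0.2435]
|roots of det(T-λI)|: 1.1446, 0.8277, 0.3285, 0.3285, 0.0081, 0.0000.
ρ(T) = max|λ| = 1.1446; 1.1446 > 1: divergent.

no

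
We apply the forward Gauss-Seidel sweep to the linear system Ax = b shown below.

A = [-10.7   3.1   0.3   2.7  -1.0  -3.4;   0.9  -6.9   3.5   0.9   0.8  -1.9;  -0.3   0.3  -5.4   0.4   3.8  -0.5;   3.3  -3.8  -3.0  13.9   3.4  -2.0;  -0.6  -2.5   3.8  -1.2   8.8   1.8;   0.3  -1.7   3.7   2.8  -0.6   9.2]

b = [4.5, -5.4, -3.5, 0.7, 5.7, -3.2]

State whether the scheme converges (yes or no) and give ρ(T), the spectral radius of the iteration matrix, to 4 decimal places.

yes, ρ = 0.5782

Write A = D+L+U with D = diag(-10.7, -6.9, -5.4, 13.9, 8.8, 9.2).
T_GS = -(D+L)⁻¹U: row 0 first, T[0,1] = -(3.1)/(-10.7) = +0.2897; later rows by forward substitution.
  T[0,:] = [+0.0000 +0.2897 +0.0280 +0.2523 -0.0935 -0.3178]
  T[1,:] = [+0.0000 +0.0378 +0.5109 +0.1633 +0.1038 -0.3168]
  T[2,:] = [+0.0000 -0.0140 +0.0268 +0.0691 +0.7147 -0.0925]
  T[3,:] = [+0.0000 -0.0615 +0.1388 -0.0003 -0.0398 +0.1127]
  T[4,:] = [+0.0000 +0.0282 +0.1544 +0.0337 -0.2909 -0.2609]
  T[5,:] = [+0.0000 +0.0237 +0.0505 -0.0035 -0.2721 -0.0623]
eigenvalue magnitudes: 0.5782, 0.2671, 0.0909, 0.0356, 0.0356, 0.0000.
ρ = 0.5782; 0.5782 < 1 ⇒ converges.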